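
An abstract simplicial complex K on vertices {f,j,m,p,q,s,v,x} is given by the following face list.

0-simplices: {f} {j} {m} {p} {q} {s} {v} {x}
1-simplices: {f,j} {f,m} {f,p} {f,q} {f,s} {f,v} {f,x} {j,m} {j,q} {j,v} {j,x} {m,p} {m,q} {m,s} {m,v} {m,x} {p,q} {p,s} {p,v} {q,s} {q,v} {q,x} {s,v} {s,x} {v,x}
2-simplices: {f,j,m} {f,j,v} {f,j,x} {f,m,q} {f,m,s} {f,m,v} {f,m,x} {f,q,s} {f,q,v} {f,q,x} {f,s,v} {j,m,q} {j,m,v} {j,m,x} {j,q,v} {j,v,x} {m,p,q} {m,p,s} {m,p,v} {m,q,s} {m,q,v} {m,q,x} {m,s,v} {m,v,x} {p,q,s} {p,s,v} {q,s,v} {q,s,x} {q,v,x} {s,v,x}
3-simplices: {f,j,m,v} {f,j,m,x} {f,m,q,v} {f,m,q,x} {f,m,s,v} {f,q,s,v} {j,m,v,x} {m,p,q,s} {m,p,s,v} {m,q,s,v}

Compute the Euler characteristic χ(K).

n_0=8 n_1=25 n_2=30 n_3=10
χ=+8−25+30−10=3

χ(K)=3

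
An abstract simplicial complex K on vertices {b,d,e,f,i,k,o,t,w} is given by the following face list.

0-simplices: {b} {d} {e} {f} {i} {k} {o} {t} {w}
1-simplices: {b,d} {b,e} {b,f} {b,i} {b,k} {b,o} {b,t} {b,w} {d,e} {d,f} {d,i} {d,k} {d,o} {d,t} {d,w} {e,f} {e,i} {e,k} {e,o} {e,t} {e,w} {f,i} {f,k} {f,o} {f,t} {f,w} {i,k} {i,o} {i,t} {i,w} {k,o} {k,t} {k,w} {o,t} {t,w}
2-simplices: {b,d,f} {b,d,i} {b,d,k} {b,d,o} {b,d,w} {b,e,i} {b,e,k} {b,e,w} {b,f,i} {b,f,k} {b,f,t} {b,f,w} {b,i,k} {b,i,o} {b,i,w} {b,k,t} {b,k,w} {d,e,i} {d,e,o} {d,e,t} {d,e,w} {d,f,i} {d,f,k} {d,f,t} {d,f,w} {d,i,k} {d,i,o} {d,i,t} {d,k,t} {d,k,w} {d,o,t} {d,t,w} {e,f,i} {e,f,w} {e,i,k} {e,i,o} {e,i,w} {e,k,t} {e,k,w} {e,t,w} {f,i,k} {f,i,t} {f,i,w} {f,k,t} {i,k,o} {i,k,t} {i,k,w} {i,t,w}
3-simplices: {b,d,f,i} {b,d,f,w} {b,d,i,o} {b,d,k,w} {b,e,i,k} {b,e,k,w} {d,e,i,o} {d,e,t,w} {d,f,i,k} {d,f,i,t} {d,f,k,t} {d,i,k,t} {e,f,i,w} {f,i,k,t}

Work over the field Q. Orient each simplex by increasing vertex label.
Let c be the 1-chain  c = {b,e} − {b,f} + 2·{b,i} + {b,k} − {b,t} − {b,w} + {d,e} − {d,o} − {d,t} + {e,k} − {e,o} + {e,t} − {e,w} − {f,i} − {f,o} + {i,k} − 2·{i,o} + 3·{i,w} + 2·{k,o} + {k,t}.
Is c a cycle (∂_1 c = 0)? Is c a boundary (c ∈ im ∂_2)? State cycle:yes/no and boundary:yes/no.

cycle:no boundary:no

n_0=9 n_1=35 n_2=48 n_3=14  [Q]
∂1: piv[bd,be,bf,bi,bk,bo,bt,bw] rk=8  ker:de,df,di,dk,do,dt,dw,ef,ei,ek,eo,et,ew,fi,fk,fo,ft,fw,ik,io,it,iw,ko,kt,kw,ot,tw
∂2: piv[bdf,bdi,bdk,bdo,bdw,bei,bek,bew,bfi,bfk,bft,bfw,bik,bio,biw,bkt,bkw,dei,deo,det,dft,dit,dot,dtw,efi,iko] rk=26  ker:dew,dfi,dfk,dfw,dik,dio,dkt,dkw,efw,eik,eio,eiw,ekt,ekw,etw,fik,fit,fiw,fkt,ikt,ikw,itw
∂3: piv[bdfi,bdfw,bdio,bdkw,beik,bekw,deio,detw,dfik,dfit,dfkt,dikt,efiw] rk=13  ker:fikt
∂1c = −{b} + {d} + 2·{e} + {f} − {i} − 3·{o} + {w}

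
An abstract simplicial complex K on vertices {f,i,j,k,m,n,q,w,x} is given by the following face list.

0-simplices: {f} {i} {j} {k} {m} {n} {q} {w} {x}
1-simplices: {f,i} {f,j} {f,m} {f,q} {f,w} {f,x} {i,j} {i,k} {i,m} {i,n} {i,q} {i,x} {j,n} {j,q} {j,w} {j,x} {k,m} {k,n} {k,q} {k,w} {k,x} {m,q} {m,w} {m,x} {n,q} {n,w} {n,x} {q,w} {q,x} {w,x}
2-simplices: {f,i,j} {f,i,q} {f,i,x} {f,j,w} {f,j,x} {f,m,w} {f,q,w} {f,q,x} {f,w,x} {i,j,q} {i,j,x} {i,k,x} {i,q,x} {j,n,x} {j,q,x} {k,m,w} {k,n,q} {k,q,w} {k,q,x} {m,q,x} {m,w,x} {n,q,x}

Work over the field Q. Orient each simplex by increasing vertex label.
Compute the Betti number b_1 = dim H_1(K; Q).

n_0=9 n_1=30 n_2=22  [Q]
∂1: piv[fi,fj,fm,fq,fw,fx,ik,in] rk=8  ker:ij,im,iq,ix,jn,jq,jw,jx,km,kn,kq,kw,kx,mq,mw,mx,nq,nw,nx,qw,qx,wx
∂2: piv[fij,fiq,fix,fjw,fjx,fmw,fqw,fqx,fwx,ijq,ikx,jnx,kmw,knq,kqw,kqx,mqx,mwx,nqx] rk=19  ker:ijx,iqx,jqx
b_1=(30−8)−19=3

b_1=3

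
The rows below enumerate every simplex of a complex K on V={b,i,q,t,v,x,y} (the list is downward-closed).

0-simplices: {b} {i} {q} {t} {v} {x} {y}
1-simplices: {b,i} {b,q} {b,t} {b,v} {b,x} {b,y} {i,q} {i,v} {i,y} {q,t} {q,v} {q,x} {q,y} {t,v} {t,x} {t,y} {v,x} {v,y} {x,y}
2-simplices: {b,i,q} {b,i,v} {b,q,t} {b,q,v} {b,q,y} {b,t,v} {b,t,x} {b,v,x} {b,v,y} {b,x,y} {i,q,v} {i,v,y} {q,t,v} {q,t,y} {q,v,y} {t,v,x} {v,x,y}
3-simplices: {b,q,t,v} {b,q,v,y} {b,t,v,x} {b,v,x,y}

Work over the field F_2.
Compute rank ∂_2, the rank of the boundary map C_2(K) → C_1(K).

n_0=7 n_1=19 n_2=17 n_3=4  [Z2]
∂1: piv[bi,bq,bt,bv,bx,by] rk=6  ker:iq,iv,iy,qt,qv,qx,qy,tv,tx,ty,vx,vy,xy
∂2: piv[biq,biv,bqt,bqv,bqy,btv,btx,bvx,bvy,bxy,ivy,qty] rk=12  ker:iqv,qtv,qvy,tvx,vxy
∂3: piv[bqtv,bqvy,btvx,bvxy] rk=4
rk∂_2=12

rank∂_2=12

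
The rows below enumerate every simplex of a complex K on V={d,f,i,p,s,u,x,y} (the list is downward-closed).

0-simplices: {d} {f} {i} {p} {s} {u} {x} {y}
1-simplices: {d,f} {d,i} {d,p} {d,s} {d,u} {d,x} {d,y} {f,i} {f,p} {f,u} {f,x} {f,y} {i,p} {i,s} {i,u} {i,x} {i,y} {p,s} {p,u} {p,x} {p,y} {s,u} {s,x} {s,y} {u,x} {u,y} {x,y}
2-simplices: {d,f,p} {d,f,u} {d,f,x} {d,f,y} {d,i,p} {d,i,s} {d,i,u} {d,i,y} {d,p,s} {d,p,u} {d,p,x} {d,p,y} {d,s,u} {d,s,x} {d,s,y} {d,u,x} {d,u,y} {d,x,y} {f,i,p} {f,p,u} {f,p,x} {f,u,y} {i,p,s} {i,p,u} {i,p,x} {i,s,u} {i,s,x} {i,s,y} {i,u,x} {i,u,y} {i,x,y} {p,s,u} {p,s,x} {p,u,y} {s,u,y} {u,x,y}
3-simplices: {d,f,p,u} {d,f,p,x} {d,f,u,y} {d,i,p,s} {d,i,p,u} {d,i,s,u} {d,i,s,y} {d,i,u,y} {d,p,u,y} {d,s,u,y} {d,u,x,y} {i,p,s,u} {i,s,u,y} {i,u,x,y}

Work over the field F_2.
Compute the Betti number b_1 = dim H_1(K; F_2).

b_1=0

n_0=8 n_1=27 n_2=36 n_3=14  [Z2]
∂1: piv[df,di,dp,ds,du,dx,dy] rk=7  ker:fi,fp,fu,fx,fy,ip,is,iu,ix,iy,ps,pu,px,py,su,sx,sy,ux,uy,xy
∂2: piv[dfp,dfu,dfx,dfy,dip,dis,diu,diy,dps,dpu,dpx,dpy,dsu,dsx,dsy,dux,duy,dxy,fip,ipx] rk=20  ker:fpu,fpx,fuy,ips,ipu,isu,isx,isy,iux,iuy,ixy,psu,psx,puy,suy,uxy
∂3: piv[dfpu,dfpx,dfuy,dips,dipu,disu,disy,diuy,dpuy,dsuy,duxy,ipsu,iuxy] rk=13  ker:isuy
b_1=(27−7)−20=0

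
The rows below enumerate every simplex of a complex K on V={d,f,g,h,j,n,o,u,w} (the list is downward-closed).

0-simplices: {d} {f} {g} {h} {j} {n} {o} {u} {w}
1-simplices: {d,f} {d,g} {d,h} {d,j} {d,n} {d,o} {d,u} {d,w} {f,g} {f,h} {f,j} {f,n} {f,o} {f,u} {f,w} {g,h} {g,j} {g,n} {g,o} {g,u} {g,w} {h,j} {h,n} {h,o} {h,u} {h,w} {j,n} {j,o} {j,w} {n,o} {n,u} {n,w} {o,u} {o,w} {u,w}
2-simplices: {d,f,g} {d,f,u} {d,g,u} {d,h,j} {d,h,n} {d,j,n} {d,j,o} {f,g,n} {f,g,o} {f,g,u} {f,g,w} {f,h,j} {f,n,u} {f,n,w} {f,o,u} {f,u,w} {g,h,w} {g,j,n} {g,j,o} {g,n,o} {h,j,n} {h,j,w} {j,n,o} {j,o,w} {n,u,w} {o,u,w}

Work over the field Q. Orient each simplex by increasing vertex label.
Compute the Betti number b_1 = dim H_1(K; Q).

b_1=5

n_0=9 n_1=35 n_2=26  [Q]
∂1: piv[df,dg,dh,dj,dn,do,du,dw] rk=8  ker:fg,fh,fj,fn,fo,fu,fw,gh,gj,gn,go,gu,gw,hj,hn,ho,hu,hw,jn,jo,jw,no,nu,nw,ou,ow,uw
∂2: piv[dfg,dfu,dgu,dhj,dhn,djn,djo,fgn,fgo,fgw,fhj,fnu,fnw,fou,fuw,ghw,gjn,gjo,gno,hjw,jow,ouw] rk=22  ker:fgu,hjn,jno,nuw
b_1=(35−8)−22=5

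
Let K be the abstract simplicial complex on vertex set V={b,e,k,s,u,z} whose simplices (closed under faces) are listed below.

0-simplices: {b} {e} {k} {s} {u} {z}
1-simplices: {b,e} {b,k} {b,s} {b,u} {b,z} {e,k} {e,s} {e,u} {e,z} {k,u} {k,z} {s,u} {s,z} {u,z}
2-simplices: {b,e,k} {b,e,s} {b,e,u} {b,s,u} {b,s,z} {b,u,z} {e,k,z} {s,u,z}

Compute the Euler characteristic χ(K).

χ(K)=0

n_0=6 n_1=14 n_2=8
χ=+6−14+8=0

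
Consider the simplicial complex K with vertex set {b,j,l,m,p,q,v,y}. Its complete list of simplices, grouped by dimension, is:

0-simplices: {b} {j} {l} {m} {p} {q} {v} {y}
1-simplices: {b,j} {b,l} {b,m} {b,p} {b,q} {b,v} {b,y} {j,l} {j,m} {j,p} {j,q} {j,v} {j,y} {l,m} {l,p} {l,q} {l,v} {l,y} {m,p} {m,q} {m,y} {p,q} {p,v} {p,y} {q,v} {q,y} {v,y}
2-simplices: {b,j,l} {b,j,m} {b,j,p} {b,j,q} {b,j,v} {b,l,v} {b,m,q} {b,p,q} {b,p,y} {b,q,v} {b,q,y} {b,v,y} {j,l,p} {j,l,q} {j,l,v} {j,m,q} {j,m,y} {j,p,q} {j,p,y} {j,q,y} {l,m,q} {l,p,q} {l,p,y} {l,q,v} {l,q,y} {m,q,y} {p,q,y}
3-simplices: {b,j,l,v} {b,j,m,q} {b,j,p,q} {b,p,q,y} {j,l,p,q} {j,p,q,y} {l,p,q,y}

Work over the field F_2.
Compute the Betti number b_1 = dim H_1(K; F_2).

b_1=2

n_0=8 n_1=27 n_2=27 n_3=7  [Z2]
∂1: piv[bj,bl,bm,bp,bq,bv,by] rk=7  ker:jl,jm,jp,jq,jv,jy,lm,lp,lq,lv,ly,mp,mq,my,pq,pv,py,qv,qy,vy
∂2: piv[bjl,bjm,bjp,bjq,bjv,blv,bmq,bpq,bpy,bqv,bqy,bvy,jlp,jlq,jmy,jpy,lmq,lpy] rk=18  ker:jlv,jmq,jpq,jqy,lpq,lqv,lqy,mqy,pqy
∂3: piv[bjlv,bjmq,bjpq,bpqy,jlpq,jpqy,lpqy] rk=7
b_1=(27−7)−18=2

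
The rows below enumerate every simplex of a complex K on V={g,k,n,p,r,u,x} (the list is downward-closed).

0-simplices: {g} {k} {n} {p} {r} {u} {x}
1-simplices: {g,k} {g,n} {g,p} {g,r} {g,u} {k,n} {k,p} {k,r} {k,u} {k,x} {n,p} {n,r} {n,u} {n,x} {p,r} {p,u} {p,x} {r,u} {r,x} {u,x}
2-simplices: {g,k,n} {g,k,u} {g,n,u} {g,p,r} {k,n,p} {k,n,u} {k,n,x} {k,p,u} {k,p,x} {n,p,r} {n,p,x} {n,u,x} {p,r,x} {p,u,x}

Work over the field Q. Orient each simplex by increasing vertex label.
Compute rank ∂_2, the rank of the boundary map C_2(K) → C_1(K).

rank∂_2=11

n_0=7 n_1=20 n_2=14  [Q]
∂1: piv[gk,gn,gp,gr,gu,kx] rk=6  ker:kn,kp,kr,ku,np,nr,nu,nx,pr,pu,px,ru,rx,ux
∂2: piv[gkn,gku,gnu,gpr,knp,knx,kpu,kpx,npr,nux,prx] rk=11  ker:knu,npx,pux
rk∂_2=11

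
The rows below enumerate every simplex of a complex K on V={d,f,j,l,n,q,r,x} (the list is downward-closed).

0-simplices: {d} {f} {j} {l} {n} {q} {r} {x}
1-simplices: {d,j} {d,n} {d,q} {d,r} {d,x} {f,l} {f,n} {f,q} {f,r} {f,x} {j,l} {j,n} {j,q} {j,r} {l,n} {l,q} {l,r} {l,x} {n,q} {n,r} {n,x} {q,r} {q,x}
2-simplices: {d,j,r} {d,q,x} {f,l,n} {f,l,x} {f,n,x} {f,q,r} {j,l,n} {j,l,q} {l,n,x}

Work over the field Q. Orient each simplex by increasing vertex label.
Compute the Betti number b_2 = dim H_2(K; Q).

b_2=1

n_0=8 n_1=23 n_2=9  [Q]
∂1: piv[dj,dn,dq,dr,dx,fl,fn] rk=7  ker:fq,fr,fx,jl,jn,jq,jr,ln,lq,lr,lx,nq,nr,nx,qr,qx
∂2: piv[djr,dqx,fln,flx,fnx,fqr,jln,jlq] rk=8  ker:lnx
b_2=(9−8)−0=1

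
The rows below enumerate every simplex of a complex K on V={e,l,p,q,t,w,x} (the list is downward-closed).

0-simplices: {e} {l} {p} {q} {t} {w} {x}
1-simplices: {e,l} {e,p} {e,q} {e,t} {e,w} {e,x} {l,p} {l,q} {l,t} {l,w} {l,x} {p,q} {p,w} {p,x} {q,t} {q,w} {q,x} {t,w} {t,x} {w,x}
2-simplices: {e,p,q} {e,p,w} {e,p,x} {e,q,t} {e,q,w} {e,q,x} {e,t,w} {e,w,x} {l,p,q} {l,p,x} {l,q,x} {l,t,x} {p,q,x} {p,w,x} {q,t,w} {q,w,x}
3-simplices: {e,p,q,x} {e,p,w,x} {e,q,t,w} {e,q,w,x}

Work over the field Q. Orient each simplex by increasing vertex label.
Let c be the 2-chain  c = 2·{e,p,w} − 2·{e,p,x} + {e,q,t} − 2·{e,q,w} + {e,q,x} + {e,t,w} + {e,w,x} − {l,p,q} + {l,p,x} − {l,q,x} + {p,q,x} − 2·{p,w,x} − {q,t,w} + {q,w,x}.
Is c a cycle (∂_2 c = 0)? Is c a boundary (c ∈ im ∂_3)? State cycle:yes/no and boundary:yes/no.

cycle:yes boundary:no

n_0=7 n_1=20 n_2=16 n_3=4  [Q]
∂1: piv[el,ep,eq,et,ew,ex] rk=6  ker:lp,lq,lt,lw,lx,pq,pw,px,qt,qw,qx,tw,tx,wx
∂2: piv[epq,epw,epx,eqt,eqw,eqx,etw,ewx,lpq,lpx,ltx] rk=11  ker:lqx,pqx,pwx,qtw,qwx
∂3: piv[epqx,epwx,eqtw,eqwx] rk=4
∂2c = 0
c vs im∂3: residual ≠ 0 ⇒ not boundary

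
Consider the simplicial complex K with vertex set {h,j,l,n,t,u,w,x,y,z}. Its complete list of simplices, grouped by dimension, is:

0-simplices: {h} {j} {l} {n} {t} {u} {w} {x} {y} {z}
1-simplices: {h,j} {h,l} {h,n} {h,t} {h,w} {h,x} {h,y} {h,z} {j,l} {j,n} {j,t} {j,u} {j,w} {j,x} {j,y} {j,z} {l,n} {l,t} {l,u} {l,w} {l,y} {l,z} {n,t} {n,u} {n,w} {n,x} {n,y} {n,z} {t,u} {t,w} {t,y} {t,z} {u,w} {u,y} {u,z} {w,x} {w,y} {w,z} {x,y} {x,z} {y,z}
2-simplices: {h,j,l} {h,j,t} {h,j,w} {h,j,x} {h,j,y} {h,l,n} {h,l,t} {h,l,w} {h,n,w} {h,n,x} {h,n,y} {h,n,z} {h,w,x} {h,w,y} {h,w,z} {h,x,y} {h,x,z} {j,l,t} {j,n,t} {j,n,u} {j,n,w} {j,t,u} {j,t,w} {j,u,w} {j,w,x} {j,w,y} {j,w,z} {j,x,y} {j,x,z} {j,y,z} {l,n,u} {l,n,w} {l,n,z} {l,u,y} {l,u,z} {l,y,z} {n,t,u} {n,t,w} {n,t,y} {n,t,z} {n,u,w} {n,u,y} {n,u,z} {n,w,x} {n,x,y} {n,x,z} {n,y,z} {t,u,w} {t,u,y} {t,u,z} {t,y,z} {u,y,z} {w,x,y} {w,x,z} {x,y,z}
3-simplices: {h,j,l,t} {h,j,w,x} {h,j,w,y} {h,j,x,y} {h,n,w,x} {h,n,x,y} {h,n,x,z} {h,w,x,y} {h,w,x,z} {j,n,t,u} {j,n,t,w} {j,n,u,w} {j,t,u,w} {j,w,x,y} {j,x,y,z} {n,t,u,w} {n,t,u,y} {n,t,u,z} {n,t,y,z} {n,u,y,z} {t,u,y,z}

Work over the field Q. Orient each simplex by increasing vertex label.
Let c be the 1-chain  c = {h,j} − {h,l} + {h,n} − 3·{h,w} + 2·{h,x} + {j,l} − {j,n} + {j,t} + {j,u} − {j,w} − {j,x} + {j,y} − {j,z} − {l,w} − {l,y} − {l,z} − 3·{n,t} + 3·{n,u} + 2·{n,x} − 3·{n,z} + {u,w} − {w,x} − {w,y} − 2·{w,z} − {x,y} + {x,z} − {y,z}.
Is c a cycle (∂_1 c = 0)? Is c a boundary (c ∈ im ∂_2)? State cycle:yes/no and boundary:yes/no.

n_0=10 n_1=41 n_2=55 n_3=21  [Q]
∂1: piv[hj,hl,hn,ht,hw,hx,hy,hz,ju] rk=9  ker:jl,jn,jt,jw,jx,jy,jz,ln,lt,lu,lw,ly,lz,nt,nu,nw,nx,ny,nz,tu,tw,ty,tz,uw,uy,uz,wx,wy,wz,xy,xz,yz
∂2: piv[hjl,hjt,hjw,hjx,hjy,hln,hlt,hlw,hnw,hnx,hny,hnz,hwx,hwy,hwz,hxy,hxz,jnt,jnu,jnw,jtu,jtw,juw,jwz,jyz,lnu,lnz,luy,luz,lyz,nty,ntz] rk=32  ker:jlt,jwx,jwy,jxy,jxz,lnw,ntu,ntw,nuw,nuy,nuz,nwx,nxy,nxz,nyz,tuw,tuy,tuz,tyz,uyz,wxy,wxz,xyz
∂3: piv[hjlt,hjwx,hjwy,hjxy,hnwx,hnxy,hnxz,hwxy,hwxz,jntu,jntw,jnuw,jtuw,jxyz,ntuy,ntuz,ntyz,nuyz] rk=18  ker:jwxy,ntuw,tuyz
∂1c = {j} + 3·{l} + {n} − 2·{t} + 3·{u} + 2·{x} − {y} − 7·{z}

cycle:no boundary:no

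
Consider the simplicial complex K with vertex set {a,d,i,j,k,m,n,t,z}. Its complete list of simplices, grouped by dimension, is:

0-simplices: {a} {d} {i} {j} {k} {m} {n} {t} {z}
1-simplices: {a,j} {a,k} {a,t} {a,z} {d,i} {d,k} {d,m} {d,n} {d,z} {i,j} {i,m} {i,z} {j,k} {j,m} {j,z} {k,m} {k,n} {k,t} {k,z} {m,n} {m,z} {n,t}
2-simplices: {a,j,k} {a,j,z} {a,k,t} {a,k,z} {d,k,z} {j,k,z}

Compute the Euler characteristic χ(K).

χ(K)=-7

n_0=9 n_1=22 n_2=6
χ=+9−22+6=-7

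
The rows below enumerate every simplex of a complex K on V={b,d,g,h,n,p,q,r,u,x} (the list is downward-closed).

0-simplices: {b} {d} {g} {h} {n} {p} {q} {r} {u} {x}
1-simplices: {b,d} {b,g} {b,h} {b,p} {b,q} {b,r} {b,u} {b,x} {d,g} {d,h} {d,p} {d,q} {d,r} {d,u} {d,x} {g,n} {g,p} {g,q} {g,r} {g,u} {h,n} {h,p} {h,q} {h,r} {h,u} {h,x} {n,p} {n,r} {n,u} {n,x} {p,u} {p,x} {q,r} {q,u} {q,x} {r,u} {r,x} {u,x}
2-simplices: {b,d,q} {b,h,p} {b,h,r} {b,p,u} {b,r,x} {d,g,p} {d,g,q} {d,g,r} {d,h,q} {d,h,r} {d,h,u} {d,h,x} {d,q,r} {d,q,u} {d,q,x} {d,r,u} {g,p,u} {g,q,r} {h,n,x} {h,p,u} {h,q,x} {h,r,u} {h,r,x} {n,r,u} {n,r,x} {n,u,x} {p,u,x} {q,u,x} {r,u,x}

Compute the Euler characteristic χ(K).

n_0=10 n_1=38 n_2=29
χ=+10−38+29=1

χ(K)=1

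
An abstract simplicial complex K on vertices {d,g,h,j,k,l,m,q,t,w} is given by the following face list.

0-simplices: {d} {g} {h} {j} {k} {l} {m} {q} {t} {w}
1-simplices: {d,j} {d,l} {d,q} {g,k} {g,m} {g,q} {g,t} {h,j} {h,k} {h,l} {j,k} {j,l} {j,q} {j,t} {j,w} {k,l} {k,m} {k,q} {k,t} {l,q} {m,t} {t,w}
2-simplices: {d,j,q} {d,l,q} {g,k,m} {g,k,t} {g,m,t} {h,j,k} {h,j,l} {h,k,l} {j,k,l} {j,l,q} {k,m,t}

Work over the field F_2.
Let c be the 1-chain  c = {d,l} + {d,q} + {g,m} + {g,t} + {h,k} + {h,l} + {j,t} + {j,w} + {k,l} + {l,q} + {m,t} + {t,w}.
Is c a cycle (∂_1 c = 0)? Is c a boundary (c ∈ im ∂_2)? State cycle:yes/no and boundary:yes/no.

cycle:yes boundary:no

n_0=10 n_1=22 n_2=11  [Z2]
∂1: piv[dj,dl,dq,gk,gm,gq,gt,hj,jw] rk=9  ker:hk,hl,jk,jl,jq,jt,kl,km,kq,kt,lq,mt,tw
∂2: piv[djq,dlq,gkm,gkt,gmt,hjk,hjl,hkl,jlq] rk=9  ker:jkl,kmt
∂1c = 0
c vs im∂2: residual ≠ 0 ⇒ not boundary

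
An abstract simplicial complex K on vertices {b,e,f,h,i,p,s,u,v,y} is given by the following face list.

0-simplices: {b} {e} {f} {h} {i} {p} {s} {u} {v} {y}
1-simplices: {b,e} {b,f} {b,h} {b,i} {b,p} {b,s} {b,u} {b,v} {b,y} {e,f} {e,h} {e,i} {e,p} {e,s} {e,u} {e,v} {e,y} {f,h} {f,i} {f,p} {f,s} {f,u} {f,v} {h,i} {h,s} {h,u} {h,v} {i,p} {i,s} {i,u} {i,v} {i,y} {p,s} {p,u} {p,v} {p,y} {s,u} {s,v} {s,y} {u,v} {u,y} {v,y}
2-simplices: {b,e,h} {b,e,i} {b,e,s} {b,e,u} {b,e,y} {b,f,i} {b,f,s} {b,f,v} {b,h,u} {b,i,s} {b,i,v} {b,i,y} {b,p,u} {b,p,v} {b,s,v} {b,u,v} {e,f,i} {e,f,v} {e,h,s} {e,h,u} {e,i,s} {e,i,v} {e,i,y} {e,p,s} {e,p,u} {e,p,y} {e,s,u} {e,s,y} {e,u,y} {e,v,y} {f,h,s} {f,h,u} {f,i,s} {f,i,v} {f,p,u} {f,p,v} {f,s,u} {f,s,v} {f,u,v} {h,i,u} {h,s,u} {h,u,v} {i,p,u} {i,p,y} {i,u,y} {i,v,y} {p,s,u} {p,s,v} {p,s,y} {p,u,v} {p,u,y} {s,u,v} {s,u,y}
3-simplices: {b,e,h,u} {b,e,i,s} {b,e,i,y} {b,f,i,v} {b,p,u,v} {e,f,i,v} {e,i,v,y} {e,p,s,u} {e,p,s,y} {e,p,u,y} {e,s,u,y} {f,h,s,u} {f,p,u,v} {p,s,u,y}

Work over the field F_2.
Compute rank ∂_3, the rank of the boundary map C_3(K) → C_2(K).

rank∂_3=13

n_0=10 n_1=42 n_2=53 n_3=14  [Z2]
∂1: piv[be,bf,bh,bi,bp,bs,bu,bv,by] rk=9  ker:ef,eh,ei,ep,es,eu,ev,ey,fh,fi,fp,fs,fu,fv,hi,hs,hu,hv,ip,is,iu,iv,iy,ps,pu,pv,py,su,sv,sy,uv,uy,vy
∂2: piv[beh,bei,bes,beu,bey,bfi,bfs,bfv,bhu,bis,biv,biy,bpu,bpv,bsv,buv,efi,efv,ehs,eps,epu,epy,esu,esy,euy,evy,fhs,fhu,fpu,hiu,huv,ipu,ipy] rk=33  ker:ehu,eis,eiv,eiy,fis,fiv,fpv,fsu,fsv,fuv,hsu,iuy,ivy,psu,psv,psy,puv,puy,suv,suy
∂3: piv[behu,beis,beiy,bfiv,bpuv,efiv,eivy,epsu,epsy,epuy,esuy,fhsu,fpuv] rk=13  ker:psuy
rk∂_3=13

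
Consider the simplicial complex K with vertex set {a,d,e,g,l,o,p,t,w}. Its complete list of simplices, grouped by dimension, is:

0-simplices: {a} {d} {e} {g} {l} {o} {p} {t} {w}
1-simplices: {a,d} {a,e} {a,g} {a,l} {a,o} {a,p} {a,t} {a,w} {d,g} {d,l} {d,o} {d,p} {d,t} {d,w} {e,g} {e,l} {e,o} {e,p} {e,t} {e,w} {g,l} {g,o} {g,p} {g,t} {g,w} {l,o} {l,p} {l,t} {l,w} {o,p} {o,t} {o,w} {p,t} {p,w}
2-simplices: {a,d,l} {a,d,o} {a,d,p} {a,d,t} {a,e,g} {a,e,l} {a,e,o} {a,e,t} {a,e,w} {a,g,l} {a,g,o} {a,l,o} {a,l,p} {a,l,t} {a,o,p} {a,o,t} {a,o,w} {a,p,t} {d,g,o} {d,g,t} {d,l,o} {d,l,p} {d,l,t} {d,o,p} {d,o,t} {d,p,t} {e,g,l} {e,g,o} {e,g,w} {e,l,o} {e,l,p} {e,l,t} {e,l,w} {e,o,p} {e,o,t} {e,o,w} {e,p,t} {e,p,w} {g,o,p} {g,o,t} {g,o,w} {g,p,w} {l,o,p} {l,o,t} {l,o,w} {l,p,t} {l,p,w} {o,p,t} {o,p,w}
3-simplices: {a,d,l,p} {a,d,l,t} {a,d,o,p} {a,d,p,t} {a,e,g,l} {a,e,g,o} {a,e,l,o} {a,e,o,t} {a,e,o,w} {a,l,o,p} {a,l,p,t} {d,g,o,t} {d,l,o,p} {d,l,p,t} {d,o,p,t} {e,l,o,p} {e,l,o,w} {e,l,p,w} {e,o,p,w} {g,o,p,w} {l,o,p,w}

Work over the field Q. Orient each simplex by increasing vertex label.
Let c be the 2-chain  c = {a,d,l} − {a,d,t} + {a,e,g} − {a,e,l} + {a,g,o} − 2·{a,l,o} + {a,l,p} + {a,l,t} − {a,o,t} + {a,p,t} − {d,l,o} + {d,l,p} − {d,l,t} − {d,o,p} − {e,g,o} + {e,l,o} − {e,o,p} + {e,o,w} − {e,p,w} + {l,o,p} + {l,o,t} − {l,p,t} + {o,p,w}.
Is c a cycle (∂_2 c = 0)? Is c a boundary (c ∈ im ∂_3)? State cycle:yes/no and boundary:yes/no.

cycle:yes boundary:no

n_0=9 n_1=34 n_2=49 n_3=21  [Q]
∂1: piv[ad,ae,ag,al,ao,ap,at,aw] rk=8  ker:dg,dl,do,dp,dt,dw,eg,el,eo,ep,et,ew,gl,go,gp,gt,gw,lo,lp,lt,lw,op,ot,ow,pt,pw
∂2: piv[adl,ado,adp,adt,aeg,ael,aeo,aet,aew,agl,ago,alo,alp,alt,aop,aot,aow,apt,dgo,dgt,egw,elp,elw,epw,gop] rk=25  ker:dlo,dlp,dlt,dop,dot,dpt,egl,ego,elo,elt,eop,eot,eow,ept,got,gow,gpw,lop,lot,low,lpt,lpw,opt,opw
∂3: piv[adlp,adlt,adop,adpt,aegl,aego,aelo,aeot,aeow,alop,alpt,dgot,dlop,dopt,elop,elow,elpw,eopw,gopw] rk=19  ker:dlpt,lopw
∂2c = 0
c vs im∂3: residual ≠ 0 ⇒ not boundary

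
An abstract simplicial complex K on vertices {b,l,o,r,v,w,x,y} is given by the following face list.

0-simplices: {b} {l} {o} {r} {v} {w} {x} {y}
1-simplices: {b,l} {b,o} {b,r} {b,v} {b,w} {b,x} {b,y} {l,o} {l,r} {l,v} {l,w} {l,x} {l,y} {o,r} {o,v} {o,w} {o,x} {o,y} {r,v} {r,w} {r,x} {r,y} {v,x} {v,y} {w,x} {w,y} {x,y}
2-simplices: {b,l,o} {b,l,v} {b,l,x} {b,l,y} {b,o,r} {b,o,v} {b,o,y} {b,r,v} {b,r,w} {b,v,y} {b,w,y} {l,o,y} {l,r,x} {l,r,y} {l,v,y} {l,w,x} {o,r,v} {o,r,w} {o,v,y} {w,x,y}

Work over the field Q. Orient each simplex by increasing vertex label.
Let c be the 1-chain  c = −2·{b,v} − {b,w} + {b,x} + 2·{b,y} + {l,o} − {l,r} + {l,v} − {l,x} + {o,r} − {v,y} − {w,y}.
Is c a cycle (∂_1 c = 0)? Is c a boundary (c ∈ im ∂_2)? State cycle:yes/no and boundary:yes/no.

cycle:yes boundary:no

n_0=8 n_1=27 n_2=20  [Q]
∂1: piv[bl,bo,br,bv,bw,bx,by] rk=7  ker:lo,lr,lv,lw,lx,ly,or,ov,ow,ox,oy,rv,rw,rx,ry,vx,vy,wx,wy,xy
∂2: piv[blo,blv,blx,bly,bor,bov,boy,brv,brw,bvy,bwy,lrx,lry,lwx,orw,wxy] rk=16  ker:loy,lvy,orv,ovy
∂1c = 0
c vs im∂2: residual ≠ 0 ⇒ not boundary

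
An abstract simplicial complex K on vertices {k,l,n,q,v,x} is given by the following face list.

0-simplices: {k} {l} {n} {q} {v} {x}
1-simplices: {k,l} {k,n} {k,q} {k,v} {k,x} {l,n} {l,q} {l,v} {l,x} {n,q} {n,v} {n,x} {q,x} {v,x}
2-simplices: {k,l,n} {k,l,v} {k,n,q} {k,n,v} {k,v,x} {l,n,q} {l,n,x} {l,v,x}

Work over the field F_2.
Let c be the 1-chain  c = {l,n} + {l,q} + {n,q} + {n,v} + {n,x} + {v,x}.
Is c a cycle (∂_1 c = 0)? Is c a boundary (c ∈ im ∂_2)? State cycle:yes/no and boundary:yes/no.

n_0=6 n_1=14 n_2=8  [Z2]
∂1: piv[kl,kn,kq,kv,kx] rk=5  ker:ln,lq,lv,lx,nq,nv,nx,qx,vx
∂2: piv[kln,klv,knq,knv,kvx,lnq,lnx,lvx] rk=8
∂1c = 0
c vs im∂2: reduces to 0 ⇒ boundary

cycle:yes boundary:yes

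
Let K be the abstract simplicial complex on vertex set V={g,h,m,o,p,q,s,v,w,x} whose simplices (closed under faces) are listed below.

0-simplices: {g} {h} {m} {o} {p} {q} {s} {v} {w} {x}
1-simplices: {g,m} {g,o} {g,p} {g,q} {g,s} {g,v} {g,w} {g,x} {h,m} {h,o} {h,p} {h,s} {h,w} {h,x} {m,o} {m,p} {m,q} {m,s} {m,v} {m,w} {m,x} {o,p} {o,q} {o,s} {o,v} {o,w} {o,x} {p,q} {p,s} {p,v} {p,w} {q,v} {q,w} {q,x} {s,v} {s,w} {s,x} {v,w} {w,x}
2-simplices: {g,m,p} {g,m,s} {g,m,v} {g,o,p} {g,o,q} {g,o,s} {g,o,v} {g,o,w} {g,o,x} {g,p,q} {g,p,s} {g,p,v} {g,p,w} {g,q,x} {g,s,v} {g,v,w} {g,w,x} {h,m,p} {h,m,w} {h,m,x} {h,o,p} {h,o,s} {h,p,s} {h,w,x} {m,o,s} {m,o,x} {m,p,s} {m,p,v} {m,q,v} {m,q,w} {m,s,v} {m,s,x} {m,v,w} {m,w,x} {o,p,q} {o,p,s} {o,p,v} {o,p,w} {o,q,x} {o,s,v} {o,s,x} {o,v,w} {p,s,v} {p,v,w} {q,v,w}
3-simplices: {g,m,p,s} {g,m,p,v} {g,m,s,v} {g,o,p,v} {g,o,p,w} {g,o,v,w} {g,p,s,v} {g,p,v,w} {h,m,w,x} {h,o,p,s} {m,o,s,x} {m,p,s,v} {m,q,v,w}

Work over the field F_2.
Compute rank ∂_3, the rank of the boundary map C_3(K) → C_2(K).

n_0=10 n_1=39 n_2=45 n_3=13  [Z2]
∂1: piv[gm,go,gp,gq,gs,gv,gw,gx,hm] rk=9  ker:ho,hp,hs,hw,hx,mo,mp,mq,ms,mv,mw,mx,op,oq,os,ov,ow,ox,pq,ps,pv,pw,qv,qw,qx,sv,sw,sx,vw,wx
∂2: piv[gmp,gms,gmv,gop,goq,gos,gov,gow,gox,gpq,gps,gpv,gpw,gqx,gsv,gvw,gwx,hmp,hmw,hmx,hop,hos,hwx,mos,mox,mqv,mqw,msx] rk=28  ker:hps,mps,mpv,msv,mvw,mwx,opq,ops,opv,opw,oqx,osv,osx,ovw,psv,pvw,qvw
∂3: piv[gmps,gmpv,gmsv,gopv,gopw,govw,gpsv,gpvw,hmwx,hops,mosx,mqvw] rk=12  ker:mpsv
rk∂_3=12

rank∂_3=12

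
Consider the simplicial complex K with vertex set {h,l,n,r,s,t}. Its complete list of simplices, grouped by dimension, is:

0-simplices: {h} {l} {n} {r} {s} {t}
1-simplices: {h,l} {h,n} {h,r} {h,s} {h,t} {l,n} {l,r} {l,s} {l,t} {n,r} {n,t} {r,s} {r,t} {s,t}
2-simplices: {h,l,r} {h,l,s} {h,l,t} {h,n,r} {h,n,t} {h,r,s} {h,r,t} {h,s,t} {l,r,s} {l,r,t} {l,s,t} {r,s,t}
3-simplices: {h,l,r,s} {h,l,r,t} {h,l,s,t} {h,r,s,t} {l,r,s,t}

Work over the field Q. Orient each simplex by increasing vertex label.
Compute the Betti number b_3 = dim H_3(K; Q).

n_0=6 n_1=14 n_2=12 n_3=5  [Q]
∂1: piv[hl,hn,hr,hs,ht] rk=5  ker:ln,lr,ls,lt,nr,nt,rs,rt,st
∂2: piv[hlr,hls,hlt,hnr,hnt,hrs,hrt,hst] rk=8  ker:lrs,lrt,lst,rst
∂3: piv[hlrs,hlrt,hlst,hrst] rk=4  ker:lrst
b_3=(5−4)−0=1

b_3=1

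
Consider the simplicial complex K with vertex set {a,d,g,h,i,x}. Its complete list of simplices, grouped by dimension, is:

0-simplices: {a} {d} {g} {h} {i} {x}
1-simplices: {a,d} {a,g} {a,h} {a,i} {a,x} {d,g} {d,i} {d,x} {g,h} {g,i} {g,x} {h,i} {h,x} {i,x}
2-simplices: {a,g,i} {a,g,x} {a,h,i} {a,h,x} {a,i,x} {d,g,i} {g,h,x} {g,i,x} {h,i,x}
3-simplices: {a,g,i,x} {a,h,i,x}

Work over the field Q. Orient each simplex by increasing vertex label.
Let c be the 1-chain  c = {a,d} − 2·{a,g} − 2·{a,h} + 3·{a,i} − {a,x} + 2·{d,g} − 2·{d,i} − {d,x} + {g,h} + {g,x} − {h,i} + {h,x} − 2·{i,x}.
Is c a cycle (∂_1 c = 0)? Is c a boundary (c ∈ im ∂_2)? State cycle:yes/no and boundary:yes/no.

n_0=6 n_1=14 n_2=9 n_3=2  [Q]
∂1: piv[ad,ag,ah,ai,ax] rk=5  ker:dg,di,dx,gh,gi,gx,hi,hx,ix
∂2: piv[agi,agx,ahi,ahx,aix,dgi,ghx] rk=7  ker:gix,hix
∂3: piv[agix,ahix] rk=2
∂1c = {a} + 2·{d} − 2·{g} − {h} + 2·{i} − 2·{x}

cycle:no boundary:no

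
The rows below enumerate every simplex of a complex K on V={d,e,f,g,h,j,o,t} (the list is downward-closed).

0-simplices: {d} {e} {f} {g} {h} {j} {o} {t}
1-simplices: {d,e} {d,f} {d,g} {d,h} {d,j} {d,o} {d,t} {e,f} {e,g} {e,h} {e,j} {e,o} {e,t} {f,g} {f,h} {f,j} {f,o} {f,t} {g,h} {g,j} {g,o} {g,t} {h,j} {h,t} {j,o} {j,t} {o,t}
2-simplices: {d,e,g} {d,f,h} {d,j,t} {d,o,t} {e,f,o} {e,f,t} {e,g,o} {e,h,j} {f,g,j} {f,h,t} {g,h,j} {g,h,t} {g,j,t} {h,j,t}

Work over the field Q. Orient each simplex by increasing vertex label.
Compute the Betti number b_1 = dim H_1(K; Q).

n_0=8 n_1=27 n_2=14  [Q]
∂1: piv[de,df,dg,dh,dj,do,dt] rk=7  ker:ef,eg,eh,ej,eo,et,fg,fh,fj,fo,ft,gh,gj,go,gt,hj,ht,jo,jt,ot
∂2: piv[deg,dfh,djt,dot,efo,eft,ego,ehj,fgj,fht,ghj,ght,gjt] rk=13  ker:hjt
b_1=(27−7)−13=7

b_1=7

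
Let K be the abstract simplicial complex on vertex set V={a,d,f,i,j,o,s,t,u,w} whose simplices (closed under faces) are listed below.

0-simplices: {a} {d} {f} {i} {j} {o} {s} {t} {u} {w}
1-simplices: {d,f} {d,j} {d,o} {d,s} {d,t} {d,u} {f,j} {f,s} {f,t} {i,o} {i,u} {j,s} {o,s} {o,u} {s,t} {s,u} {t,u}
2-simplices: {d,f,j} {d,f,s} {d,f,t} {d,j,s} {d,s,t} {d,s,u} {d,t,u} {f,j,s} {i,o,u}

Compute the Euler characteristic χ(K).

χ(K)=2

n_0=10 n_1=17 n_2=9
χ=+10−17+9=2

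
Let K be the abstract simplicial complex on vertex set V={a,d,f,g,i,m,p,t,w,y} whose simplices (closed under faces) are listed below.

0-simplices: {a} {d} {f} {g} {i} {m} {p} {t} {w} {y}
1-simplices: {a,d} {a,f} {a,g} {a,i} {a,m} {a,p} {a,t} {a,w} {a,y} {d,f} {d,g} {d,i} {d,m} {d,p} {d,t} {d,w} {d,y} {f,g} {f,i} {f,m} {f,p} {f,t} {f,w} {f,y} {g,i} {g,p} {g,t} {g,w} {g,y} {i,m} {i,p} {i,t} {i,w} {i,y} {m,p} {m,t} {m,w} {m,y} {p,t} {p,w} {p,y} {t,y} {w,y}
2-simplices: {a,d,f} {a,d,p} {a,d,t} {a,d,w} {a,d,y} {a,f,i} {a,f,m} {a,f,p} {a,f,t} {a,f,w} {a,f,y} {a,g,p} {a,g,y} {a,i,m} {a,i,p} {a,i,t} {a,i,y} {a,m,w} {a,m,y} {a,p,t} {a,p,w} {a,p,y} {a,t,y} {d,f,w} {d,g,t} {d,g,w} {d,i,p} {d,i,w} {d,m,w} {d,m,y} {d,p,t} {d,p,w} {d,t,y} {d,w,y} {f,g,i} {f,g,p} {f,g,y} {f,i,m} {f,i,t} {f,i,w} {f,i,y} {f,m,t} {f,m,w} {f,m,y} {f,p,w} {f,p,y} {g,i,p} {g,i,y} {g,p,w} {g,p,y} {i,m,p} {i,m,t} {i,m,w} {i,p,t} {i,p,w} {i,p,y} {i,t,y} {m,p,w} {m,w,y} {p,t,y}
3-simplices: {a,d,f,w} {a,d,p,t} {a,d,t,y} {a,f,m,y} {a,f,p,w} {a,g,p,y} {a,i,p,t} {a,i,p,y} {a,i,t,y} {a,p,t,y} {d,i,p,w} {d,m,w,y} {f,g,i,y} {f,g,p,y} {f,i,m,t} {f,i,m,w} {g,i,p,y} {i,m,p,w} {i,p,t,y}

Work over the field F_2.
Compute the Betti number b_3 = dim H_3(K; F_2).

n_0=10 n_1=43 n_2=60 n_3=19  [Z2]
∂1: piv[ad,af,ag,ai,am,ap,at,aw,ay] rk=9  ker:df,dg,di,dm,dp,dt,dw,dy,fg,fi,fm,fp,ft,fw,fy,gi,gp,gt,gw,gy,im,ip,it,iw,iy,mp,mt,mw,my,pt,pw,py,ty,wy
∂2: piv[adf,adp,adt,adw,ady,afi,afm,afp,aft,afw,afy,agp,agy,aim,aip,ait,aiy,amw,amy,apt,apw,apy,aty,dgt,dgw,dip,diw,dmw,dwy,fgi,fgp,fmt,gpw,imp] rk=34  ker:dfw,dmy,dpt,dpw,dty,fgy,fim,fit,fiw,fiy,fmw,fmy,fpw,fpy,gip,giy,gpy,imt,imw,ipt,ipw,ipy,ity,mpw,mwy,pty
∂3: piv[adfw,adpt,adty,afmy,afpw,agpy,aipt,aipy,aity,apty,dipw,dmwy,fgiy,fgpy,fimt,fimw,gipy,impw] rk=18  ker:ipty
b_3=(19−18)−0=1

b_3=1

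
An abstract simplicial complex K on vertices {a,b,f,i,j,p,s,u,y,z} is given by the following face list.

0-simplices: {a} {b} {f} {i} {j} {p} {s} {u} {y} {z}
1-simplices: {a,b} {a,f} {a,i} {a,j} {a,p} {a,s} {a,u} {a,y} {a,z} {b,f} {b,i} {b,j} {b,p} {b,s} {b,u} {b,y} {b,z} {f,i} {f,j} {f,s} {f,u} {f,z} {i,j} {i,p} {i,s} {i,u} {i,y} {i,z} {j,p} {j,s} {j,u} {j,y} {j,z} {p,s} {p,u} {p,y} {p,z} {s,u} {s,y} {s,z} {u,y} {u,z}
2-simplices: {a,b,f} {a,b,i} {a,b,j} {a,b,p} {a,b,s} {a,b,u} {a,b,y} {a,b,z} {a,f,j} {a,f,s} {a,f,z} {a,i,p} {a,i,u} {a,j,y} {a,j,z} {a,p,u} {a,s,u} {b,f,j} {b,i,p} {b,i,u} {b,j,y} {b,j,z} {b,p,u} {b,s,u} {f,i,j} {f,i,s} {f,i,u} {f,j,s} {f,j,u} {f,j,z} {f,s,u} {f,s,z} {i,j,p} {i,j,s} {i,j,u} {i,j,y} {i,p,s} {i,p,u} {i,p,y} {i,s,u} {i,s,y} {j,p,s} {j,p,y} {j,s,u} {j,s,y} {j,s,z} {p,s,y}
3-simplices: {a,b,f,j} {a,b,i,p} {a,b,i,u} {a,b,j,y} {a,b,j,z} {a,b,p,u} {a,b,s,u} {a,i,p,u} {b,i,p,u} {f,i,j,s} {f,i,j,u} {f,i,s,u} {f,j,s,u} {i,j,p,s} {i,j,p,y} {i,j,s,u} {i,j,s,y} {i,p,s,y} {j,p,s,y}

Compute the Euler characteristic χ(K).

n_0=10 n_1=42 n_2=47 n_3=19
χ=+10−42+47−19=-4

χ(K)=-4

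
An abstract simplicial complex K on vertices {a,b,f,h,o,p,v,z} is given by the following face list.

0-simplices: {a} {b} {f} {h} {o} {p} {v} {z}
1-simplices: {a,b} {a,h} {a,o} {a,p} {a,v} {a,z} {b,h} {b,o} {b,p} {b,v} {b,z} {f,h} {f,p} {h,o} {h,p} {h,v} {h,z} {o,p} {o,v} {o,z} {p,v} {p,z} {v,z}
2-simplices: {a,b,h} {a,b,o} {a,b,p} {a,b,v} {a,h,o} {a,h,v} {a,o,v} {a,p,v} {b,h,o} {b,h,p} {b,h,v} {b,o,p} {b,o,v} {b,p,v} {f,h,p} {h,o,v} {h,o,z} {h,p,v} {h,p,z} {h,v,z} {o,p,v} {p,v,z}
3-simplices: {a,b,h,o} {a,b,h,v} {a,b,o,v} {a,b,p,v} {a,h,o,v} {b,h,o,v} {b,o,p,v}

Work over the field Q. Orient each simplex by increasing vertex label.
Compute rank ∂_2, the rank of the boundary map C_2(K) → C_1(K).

rank∂_2=14

n_0=8 n_1=23 n_2=22 n_3=7  [Q]
∂1: piv[ab,ah,ao,ap,av,az,fh] rk=7  ker:bh,bo,bp,bv,bz,fp,ho,hp,hv,hz,op,ov,oz,pv,pz,vz
∂2: piv[abh,abo,abp,abv,aho,ahv,aov,apv,bhp,bop,fhp,hoz,hpz,hvz] rk=14  ker:bho,bhv,bov,bpv,hov,hpv,opv,pvz
∂3: piv[abho,abhv,abov,abpv,ahov,bopv] rk=6  ker:bhov
rk∂_2=14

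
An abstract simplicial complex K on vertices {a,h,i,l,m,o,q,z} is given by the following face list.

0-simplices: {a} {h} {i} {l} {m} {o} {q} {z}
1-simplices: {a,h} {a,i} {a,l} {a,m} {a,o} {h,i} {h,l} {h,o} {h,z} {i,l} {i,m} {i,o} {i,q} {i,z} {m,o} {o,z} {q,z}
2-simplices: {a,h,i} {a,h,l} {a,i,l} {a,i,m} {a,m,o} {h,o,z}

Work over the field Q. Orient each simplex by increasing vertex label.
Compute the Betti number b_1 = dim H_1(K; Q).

b_1=4

n_0=8 n_1=17 n_2=6  [Q]
∂1: piv[ah,ai,al,am,ao,hz,iq] rk=7  ker:hi,hl,ho,il,im,io,iz,mo,oz,qz
∂2: piv[ahi,ahl,ail,aim,amo,hoz] rk=6
b_1=(17−7)−6=4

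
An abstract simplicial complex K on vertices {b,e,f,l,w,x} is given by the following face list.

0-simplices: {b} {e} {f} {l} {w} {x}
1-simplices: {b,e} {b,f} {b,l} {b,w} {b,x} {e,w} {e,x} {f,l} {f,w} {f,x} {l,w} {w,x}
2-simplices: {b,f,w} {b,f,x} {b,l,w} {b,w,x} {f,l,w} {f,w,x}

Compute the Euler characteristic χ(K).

χ(K)=0

n_0=6 n_1=12 n_2=6
χ=+6−12+6=0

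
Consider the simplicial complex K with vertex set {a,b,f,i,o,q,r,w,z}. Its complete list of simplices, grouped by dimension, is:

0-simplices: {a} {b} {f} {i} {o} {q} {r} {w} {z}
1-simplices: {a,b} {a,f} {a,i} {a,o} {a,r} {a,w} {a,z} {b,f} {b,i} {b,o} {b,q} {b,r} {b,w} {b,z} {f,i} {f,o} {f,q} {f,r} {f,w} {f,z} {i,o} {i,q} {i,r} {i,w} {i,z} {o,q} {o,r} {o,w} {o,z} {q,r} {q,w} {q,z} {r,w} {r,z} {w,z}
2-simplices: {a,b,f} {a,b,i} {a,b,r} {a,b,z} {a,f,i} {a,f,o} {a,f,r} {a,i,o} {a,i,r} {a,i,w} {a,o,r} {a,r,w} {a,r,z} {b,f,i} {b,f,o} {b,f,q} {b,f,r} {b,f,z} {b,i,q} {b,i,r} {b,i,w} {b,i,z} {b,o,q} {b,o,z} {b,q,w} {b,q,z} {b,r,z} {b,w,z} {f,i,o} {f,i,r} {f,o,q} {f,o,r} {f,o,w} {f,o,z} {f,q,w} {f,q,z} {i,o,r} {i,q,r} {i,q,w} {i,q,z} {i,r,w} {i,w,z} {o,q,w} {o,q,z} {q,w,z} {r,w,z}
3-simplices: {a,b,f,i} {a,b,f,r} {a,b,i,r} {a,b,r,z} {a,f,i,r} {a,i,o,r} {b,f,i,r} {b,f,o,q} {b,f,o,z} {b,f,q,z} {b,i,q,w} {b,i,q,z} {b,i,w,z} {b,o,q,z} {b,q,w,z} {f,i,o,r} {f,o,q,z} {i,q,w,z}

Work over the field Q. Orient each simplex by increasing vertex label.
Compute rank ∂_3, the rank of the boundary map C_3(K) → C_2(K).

rank∂_3=15

n_0=9 n_1=35 n_2=46 n_3=18  [Q]
∂1: piv[ab,af,ai,ao,ar,aw,az,bq] rk=8  ker:bf,bi,bo,br,bw,bz,fi,fo,fq,fr,fw,fz,io,iq,ir,iw,iz,oq,or,ow,oz,qr,qw,qz,rw,rz,wz
∂2: piv[abf,abi,abr,abz,afi,afo,afr,aio,air,aiw,aor,arw,arz,bfo,bfq,bfz,biq,biw,biz,boq,boz,bqw,bqz,bwz,fow,fqw,iqr] rk=27  ker:bfi,bfr,bir,brz,fio,fir,foq,for,foz,fqz,ior,iqw,iqz,irw,iwz,oqw,oqz,qwz,rwz
∂3: piv[abfi,abfr,abir,abrz,afir,aior,bfoq,bfoz,bfqz,biqw,biqz,biwz,boqz,bqwz,fior] rk=15  ker:bfir,foqz,iqwz
rk∂_3=15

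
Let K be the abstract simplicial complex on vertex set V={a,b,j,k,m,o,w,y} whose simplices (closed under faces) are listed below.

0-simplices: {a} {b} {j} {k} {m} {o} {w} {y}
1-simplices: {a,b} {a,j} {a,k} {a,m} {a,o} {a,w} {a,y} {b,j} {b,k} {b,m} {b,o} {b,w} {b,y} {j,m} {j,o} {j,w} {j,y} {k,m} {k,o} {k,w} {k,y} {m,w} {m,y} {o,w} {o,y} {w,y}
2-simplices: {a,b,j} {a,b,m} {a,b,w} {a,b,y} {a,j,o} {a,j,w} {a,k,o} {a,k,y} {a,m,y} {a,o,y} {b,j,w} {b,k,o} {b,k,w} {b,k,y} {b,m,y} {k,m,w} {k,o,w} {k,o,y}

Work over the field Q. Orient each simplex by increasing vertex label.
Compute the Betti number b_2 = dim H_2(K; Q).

n_0=8 n_1=26 n_2=18  [Q]
∂1: piv[ab,aj,ak,am,ao,aw,ay] rk=7  ker:bj,bk,bm,bo,bw,by,jm,jo,jw,jy,km,ko,kw,ky,mw,my,ow,oy,wy
∂2: piv[abj,abm,abw,aby,ajo,ajw,ako,aky,amy,aoy,bko,bkw,bky,kmw,kow] rk=15  ker:bjw,bmy,koy
b_2=(18−15)−0=3

b_2=3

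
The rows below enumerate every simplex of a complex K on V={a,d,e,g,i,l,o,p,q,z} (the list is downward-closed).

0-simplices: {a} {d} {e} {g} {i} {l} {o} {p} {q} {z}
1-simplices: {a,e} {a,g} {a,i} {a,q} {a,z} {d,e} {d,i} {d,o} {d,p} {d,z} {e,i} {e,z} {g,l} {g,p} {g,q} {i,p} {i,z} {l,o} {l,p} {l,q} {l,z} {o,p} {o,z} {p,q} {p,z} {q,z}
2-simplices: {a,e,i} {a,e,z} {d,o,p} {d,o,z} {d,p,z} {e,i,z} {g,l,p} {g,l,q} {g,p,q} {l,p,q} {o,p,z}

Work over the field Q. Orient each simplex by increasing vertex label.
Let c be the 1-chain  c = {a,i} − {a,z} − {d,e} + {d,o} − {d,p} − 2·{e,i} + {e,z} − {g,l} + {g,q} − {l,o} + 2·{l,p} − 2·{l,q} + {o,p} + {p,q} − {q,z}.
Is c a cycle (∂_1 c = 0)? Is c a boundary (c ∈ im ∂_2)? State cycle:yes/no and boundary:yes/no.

n_0=10 n_1=26 n_2=11  [Q]
∂1: piv[ae,ag,ai,aq,az,de,do,dp,gl] rk=9  ker:di,dz,ei,ez,gp,gq,ip,iz,lo,lp,lq,lz,op,oz,pq,pz,qz
∂2: piv[aei,aez,dop,doz,dpz,eiz,glp,glq,gpq] rk=9  ker:lpq,opz
∂1c = {d} − {i} − {o} + {p} + {q} − {z}

cycle:no boundary:no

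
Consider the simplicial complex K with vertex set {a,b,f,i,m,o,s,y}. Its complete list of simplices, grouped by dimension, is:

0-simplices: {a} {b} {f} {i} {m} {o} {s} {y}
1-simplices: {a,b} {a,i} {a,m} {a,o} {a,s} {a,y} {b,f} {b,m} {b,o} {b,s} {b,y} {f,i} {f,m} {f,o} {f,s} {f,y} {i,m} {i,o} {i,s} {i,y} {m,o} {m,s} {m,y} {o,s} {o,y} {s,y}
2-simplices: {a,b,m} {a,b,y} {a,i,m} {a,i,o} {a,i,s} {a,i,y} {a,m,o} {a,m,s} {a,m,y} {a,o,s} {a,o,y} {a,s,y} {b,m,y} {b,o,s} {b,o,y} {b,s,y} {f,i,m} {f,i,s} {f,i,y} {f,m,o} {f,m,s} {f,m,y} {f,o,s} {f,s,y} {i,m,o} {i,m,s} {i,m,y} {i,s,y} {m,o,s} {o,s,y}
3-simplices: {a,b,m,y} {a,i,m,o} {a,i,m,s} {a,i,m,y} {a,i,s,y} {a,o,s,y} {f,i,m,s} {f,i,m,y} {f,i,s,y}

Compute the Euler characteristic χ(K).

n_0=8 n_1=26 n_2=30 n_3=9
χ=+8−26+30−9=3

χ(K)=3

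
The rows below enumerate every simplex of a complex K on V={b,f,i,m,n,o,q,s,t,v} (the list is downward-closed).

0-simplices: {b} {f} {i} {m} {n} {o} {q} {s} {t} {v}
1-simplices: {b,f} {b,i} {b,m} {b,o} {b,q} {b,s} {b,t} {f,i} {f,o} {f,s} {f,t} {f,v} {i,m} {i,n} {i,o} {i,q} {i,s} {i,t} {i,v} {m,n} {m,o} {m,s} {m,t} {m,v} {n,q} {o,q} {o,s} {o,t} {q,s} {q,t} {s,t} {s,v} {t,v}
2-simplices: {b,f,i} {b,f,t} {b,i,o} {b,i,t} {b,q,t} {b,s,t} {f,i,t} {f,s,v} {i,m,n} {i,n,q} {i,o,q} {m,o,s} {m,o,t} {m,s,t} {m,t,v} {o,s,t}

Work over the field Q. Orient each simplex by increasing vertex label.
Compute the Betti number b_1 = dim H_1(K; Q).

n_0=10 n_1=33 n_2=16  [Q]
∂1: piv[bf,bi,bm,bo,bq,bs,bt,fv,in] rk=9  ker:fi,fo,fs,ft,im,io,iq,is,it,iv,mn,mo,ms,mt,mv,nq,oq,os,ot,qs,qt,st,sv,tv
∂2: piv[bfi,bft,bio,bit,bqt,bst,fsv,imn,inq,ioq,mos,mot,mst,mtv] rk=14  ker:fit,ost
b_1=(33−9)−14=10

b_1=10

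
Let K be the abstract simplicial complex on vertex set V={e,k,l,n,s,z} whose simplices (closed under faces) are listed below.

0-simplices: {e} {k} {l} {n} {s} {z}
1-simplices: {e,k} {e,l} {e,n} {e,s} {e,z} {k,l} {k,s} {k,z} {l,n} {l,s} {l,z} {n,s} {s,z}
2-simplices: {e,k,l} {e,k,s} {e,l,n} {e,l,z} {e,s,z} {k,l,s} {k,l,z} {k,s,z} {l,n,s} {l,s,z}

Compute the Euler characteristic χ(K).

χ(K)=3

n_0=6 n_1=13 n_2=10
χ=+6−13+10=3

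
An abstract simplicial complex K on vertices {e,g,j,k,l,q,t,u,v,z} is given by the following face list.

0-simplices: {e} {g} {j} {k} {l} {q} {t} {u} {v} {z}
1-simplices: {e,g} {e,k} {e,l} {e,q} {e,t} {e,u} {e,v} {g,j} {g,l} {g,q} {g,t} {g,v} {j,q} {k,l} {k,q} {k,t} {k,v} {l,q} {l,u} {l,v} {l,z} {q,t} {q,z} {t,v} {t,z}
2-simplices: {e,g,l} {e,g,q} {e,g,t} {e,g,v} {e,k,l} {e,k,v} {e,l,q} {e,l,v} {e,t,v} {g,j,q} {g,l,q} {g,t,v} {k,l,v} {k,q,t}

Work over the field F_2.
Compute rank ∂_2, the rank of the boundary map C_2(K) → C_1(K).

n_0=10 n_1=25 n_2=14  [Z2]
∂1: piv[eg,ek,el,eq,et,eu,ev,gj,lz] rk=9  ker:gl,gq,gt,gv,jq,kl,kq,kt,kv,lq,lu,lv,qt,qz,tv,tz
∂2: piv[egl,egq,egt,egv,ekl,ekv,elq,elv,etv,gjq,kqt] rk=11  ker:glq,gtv,klv
rk∂_2=11

rank∂_2=11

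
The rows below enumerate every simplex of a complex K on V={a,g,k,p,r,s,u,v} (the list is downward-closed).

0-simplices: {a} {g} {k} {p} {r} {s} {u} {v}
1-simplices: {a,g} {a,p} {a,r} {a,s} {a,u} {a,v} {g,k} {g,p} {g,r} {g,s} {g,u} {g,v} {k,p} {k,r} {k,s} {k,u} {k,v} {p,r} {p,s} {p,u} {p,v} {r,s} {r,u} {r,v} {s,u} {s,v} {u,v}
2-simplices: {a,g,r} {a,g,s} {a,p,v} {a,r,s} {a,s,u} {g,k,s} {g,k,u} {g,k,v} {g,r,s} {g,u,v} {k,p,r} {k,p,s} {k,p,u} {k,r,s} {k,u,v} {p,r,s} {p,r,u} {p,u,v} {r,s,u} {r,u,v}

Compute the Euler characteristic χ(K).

n_0=8 n_1=27 n_2=20
χ=+8−27+20=1

χ(K)=1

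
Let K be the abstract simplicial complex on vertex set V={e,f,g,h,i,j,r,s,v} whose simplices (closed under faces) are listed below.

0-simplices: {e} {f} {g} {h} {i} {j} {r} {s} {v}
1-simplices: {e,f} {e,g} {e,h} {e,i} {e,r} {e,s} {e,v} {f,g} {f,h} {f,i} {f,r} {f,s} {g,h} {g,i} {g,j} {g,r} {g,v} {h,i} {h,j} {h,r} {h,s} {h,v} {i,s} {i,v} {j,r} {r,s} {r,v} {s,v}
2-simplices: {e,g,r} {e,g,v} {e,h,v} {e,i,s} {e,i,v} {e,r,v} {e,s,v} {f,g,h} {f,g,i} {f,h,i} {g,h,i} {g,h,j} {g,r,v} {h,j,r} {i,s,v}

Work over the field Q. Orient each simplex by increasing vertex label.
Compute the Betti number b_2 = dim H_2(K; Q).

b_2=3

n_0=9 n_1=28 n_2=15  [Q]
∂1: piv[ef,eg,eh,ei,er,es,ev,gj] rk=8  ker:fg,fh,fi,fr,fs,gh,gi,gr,gv,hi,hj,hr,hs,hv,is,iv,jr,rs,rv,sv
∂2: piv[egr,egv,ehv,eis,eiv,erv,esv,fgh,fgi,fhi,ghj,hjr] rk=12  ker:ghi,grv,isv
b_2=(15−12)−0=3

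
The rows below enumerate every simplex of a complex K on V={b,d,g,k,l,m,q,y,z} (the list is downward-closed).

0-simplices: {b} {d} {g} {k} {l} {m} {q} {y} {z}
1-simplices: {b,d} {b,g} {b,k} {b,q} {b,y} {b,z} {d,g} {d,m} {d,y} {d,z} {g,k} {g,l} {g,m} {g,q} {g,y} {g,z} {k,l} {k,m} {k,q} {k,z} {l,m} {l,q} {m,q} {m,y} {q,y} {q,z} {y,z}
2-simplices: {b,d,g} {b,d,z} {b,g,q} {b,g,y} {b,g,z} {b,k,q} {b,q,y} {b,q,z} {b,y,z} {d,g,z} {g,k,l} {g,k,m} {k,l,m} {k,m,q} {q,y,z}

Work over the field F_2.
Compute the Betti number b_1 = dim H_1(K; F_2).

b_1=6

n_0=9 n_1=27 n_2=15  [Z2]
∂1: piv[bd,bg,bk,bq,by,bz,dm,gl] rk=8  ker:dg,dy,dz,gk,gm,gq,gy,gz,kl,km,kq,kz,lm,lq,mq,my,qy,qz,yz
∂2: piv[bdg,bdz,bgq,bgy,bgz,bkq,bqy,bqz,byz,gkl,gkm,klm,kmq] rk=13  ker:dgz,qyz
b_1=(27−8)−13=6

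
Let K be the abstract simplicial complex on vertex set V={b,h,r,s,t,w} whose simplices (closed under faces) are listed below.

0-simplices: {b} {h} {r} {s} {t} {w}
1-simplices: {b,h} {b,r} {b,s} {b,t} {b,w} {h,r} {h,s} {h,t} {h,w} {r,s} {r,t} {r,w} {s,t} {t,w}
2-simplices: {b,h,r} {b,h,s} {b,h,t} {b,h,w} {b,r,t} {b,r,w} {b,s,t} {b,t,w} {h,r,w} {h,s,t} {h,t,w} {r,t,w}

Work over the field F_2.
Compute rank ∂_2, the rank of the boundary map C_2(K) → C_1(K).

n_0=6 n_1=14 n_2=12  [Z2]
∂1: piv[bh,br,bs,bt,bw] rk=5  ker:hr,hs,ht,hw,rs,rt,rw,st,tw
∂2: piv[bhr,bhs,bht,bhw,brt,brw,bst,btw] rk=8  ker:hrw,hst,htw,rtw
rk∂_2=8

rank∂_2=8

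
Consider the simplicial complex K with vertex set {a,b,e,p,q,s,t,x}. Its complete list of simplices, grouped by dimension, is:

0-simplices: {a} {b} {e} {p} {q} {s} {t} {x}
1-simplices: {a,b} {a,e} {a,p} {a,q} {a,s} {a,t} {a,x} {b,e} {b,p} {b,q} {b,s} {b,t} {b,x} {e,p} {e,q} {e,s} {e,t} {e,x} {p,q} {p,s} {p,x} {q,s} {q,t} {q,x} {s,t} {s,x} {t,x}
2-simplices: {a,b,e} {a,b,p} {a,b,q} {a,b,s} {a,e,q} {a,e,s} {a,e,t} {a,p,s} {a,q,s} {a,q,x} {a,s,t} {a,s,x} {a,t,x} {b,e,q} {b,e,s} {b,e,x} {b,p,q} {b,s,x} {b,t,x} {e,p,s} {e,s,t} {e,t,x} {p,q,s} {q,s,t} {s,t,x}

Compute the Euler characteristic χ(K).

χ(K)=6

n_0=8 n_1=27 n_2=25
χ=+8−27+25=6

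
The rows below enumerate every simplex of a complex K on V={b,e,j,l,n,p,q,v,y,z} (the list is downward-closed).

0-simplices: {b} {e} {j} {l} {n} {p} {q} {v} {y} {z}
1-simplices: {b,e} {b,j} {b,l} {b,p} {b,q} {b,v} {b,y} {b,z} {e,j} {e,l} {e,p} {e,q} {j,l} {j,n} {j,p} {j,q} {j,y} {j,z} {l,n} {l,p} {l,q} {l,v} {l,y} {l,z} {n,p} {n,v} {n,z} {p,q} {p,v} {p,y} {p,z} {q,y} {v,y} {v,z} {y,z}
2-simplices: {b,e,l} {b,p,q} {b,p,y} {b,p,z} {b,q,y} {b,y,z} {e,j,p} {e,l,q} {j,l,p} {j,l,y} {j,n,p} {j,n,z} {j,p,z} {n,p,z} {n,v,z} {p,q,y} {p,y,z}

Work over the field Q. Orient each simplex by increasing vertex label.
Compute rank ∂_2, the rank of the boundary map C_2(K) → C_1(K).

n_0=10 n_1=35 n_2=17  [Q]
∂1: piv[be,bj,bl,bp,bq,bv,by,bz,jn] rk=9  ker:ej,el,ep,eq,jl,jp,jq,jy,jz,ln,lp,lq,lv,ly,lz,np,nv,nz,pq,pv,py,pz,qy,vy,vz,yz
∂2: piv[bel,bpq,bpy,bpz,bqy,byz,ejp,elq,jlp,jly,jnp,jnz,jpz,nvz] rk=14  ker:npz,pqy,pyz
rk∂_2=14

rank∂_2=14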